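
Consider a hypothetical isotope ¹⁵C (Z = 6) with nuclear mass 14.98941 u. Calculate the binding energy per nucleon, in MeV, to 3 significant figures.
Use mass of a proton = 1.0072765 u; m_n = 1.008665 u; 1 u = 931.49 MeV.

8.21 MeV/nucleon

With 6 protons and 9 neutrons (A = 15):
Σm = 6·m_p + 9·m_n = 6.0436590 + 9.077985 = 15.1216440 u
Mass defect Δm = 15.1216440 − 14.98941 = 0.1322340 u
Converting to energy: 0.1322340 u × 931.49 MeV/u = 123.175 MeV
Per nucleon: 123.175 / 15 = 8.212 MeV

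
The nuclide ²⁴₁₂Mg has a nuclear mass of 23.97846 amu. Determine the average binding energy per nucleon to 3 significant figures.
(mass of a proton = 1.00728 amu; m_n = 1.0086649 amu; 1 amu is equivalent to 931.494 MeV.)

8.26 MeV/nucleon

Σm = 12·m_p + 12·m_n = 12.08736 + 12.1039788 = 24.1913388 amu
Mass defect Δm = 24.1913388 − 23.97846 = 0.2128788 amu
Converting to energy: 0.2128788 amu × 931.494 MeV/amu = 198.295 MeV
BE/A = 198.295 MeV / 24 = 8.262 MeV/nucleon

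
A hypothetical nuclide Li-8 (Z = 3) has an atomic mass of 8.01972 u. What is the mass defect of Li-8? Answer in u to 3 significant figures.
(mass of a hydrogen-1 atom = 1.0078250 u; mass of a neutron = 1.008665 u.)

The nucleus contains 3 protons and 8 − 3 = 5 neutrons.
Total constituent mass: 3 × 1.0078250 + 5 × 1.008665 = 8.0668000 u
Mass defect Δm = 8.0668000 − 8.01972 = 0.0470800 u

0.0471 u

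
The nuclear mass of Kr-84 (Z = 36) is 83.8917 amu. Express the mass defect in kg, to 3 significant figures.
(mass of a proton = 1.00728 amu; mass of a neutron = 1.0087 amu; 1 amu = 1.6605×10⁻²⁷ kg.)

Σm = 36·m_p + 48·m_n = 36.26208 + 48.4176 = 84.67968 amu
Δm = 84.67968 − 83.8917 = 0.78798 amu
In SI units: 0.78798 amu × 1.6605×10⁻²⁷ kg/amu = 1.3084e-27 kg

1.31e-27 kg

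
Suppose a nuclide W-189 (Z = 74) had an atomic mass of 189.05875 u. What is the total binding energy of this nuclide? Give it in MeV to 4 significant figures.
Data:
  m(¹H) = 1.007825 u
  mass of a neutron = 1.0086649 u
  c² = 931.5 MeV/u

The nucleus contains 74 protons and 189 − 74 = 115 neutrons.
Mass of separated nucleons = 74(1.007825) + 115(1.0086649) = 74.579050 + 115.9964635 = 190.5755135 u
The mass defect is 190.5755135 − 189.05875 = 1.5167635 u.
Binding energy = Δm·c² = 1.5167635 × 931.5 MeV/u = 1412.87 MeV

1413 MeV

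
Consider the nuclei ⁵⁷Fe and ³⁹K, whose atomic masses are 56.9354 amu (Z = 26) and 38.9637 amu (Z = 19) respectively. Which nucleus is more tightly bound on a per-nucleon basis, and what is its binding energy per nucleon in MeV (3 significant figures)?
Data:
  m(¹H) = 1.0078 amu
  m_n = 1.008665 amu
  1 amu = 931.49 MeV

⁵⁷Fe; 8.76 MeV/nucleon

⁵⁷Fe: Σm = 26(1.0078) + 31(1.008665) = 57.471415 amu; Δm = 0.536015 amu; E_B = 499.293 MeV; E_B/A = 8.760 MeV
³⁹K: Σm = 19(1.0078) + 20(1.008665) = 39.321500 amu; Δm = 0.357800 amu; E_B = 333.29 MeV; E_B/A = 8.546 MeV
⁵⁷Fe has the higher binding energy per nucleon, so it is the more tightly bound nucleus.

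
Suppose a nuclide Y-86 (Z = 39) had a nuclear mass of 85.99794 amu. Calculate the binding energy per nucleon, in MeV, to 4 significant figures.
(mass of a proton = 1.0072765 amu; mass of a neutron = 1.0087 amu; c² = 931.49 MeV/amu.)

The nucleus contains 39 protons and 86 − 39 = 47 neutrons.
Mass of separated nucleons = 39(1.0072765) + 47(1.0087) = 39.2837835 + 47.4089 = 86.6926835 amu
Mass defect Δm = 86.6926835 − 85.99794 = 0.6947435 amu
Binding energy = Δm·c² = 0.6947435 × 931.49 MeV/amu = 647.147 MeV
BE/A = 647.147 MeV / 86 = 7.525 MeV/nucleon

7.525 MeV/nucleon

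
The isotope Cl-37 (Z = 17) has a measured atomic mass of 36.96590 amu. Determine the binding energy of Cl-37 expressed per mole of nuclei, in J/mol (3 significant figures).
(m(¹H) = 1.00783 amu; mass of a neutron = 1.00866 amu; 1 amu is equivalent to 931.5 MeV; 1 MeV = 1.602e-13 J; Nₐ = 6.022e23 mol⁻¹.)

Z = 17, so N = A − Z = 37 − 17 = 20.
Total constituent mass: 17 × 1.00783 + 20 × 1.00866 = 37.30631 amu
Mass defect Δm = 37.30631 − 36.96590 = 0.34041 amu
Binding energy = Δm·c² = 0.34041 × 931.5 MeV/amu = 317.092 MeV
Per nucleus in joules: 317.092 MeV × 1.602e-13 J/MeV = 5.0798e-11 J
Per mole: 5.0798e-11 J × 6.022e23 mol⁻¹ = 3.0591e+13 J/mol

3.06e+13 J/mol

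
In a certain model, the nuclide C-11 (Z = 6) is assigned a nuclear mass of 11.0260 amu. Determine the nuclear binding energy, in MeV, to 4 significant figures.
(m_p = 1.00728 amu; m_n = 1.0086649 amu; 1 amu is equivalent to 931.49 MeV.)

56.83 MeV

Mass of separated nucleons = 6(1.00728) + 5(1.0086649) = 6.04368 + 5.0433245 = 11.0870045 amu
The mass defect is 11.0870045 − 11.0260 = 0.0610045 amu.
Converting to energy: 0.0610045 amu × 931.49 MeV/amu = 56.8251 MeV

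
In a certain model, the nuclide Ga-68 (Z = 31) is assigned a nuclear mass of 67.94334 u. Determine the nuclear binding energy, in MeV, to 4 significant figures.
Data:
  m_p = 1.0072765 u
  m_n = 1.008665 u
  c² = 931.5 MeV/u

With 31 protons and 37 neutrons (A = 68):
Σm = 31·m_p + 37·m_n = 31.2255715 + 37.320605 = 68.5461765 u
Δm = 68.5461765 − 67.94334 = 0.6028365 u
Binding energy = Δm·c² = 0.6028365 × 931.5 MeV/u = 561.542 MeV

561.5 MeV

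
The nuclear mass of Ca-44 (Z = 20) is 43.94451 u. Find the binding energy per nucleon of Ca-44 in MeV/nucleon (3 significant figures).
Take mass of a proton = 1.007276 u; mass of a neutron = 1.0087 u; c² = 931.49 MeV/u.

With 20 protons and 24 neutrons (A = 44):
Σm = 20·m_p + 24·m_n = 20.145520 + 24.2088 = 44.354320 u
The mass defect is 44.354320 − 43.94451 = 0.409810 u.
Binding energy = Δm·c² = 0.409810 × 931.49 MeV/u = 381.734 MeV
Dividing by A = 44 gives 8.676 MeV per nucleon.

8.68 MeV/nucleon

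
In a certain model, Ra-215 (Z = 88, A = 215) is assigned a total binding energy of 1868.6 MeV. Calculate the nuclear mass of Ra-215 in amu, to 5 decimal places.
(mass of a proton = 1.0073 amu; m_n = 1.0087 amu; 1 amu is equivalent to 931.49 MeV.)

214.74127 amu

Mass defect = 1868.6 MeV / (931.49 MeV/amu) = 2.0060333 amu
Constituent mass = 88(1.0073) + 127(1.0087) = 216.7473 amu
Nuclear mass = 216.7473 − 2.0060333 = 214.7412667 amu ≈ 214.74127 amu (to 5 decimal places)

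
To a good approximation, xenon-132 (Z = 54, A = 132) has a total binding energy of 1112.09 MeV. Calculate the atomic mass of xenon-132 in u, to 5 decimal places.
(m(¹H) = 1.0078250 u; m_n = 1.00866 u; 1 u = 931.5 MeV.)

131.90416 u

Mass defect = 1112.09 MeV / (931.5 MeV/u) = 1.1938701 u
Constituent mass = 54(1.0078250) + 78(1.00866) = 133.0980300 u
Atomic mass = 133.0980300 − 1.1938701 = 131.9041599 u ≈ 131.90416 u (to 5 decimal places)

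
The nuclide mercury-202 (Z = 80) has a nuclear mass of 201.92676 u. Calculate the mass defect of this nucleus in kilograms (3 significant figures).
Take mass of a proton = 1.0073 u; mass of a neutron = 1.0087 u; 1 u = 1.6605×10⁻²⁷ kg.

2.85e-27 kg

The nucleus contains 80 protons and 202 − 80 = 122 neutrons.
Σm = 80·m_p + 122·m_n = 80.5840 + 123.0614 = 203.6454 u
Mass defect Δm = 203.6454 − 201.92676 = 1.71864 u
In SI units: 1.71864 u × 1.6605×10⁻²⁷ kg/u = 2.8538e-27 kg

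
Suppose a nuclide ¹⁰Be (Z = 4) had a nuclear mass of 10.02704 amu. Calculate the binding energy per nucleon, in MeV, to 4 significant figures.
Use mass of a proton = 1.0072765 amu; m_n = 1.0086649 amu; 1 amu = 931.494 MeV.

The nucleus contains 4 protons and 10 − 4 = 6 neutrons.
Mass of separated nucleons = 4(1.0072765) + 6(1.0086649) = 4.0291060 + 6.0519894 = 10.0810954 amu
Δm = 10.0810954 − 10.02704 = 0.0540554 amu
E_B = 0.0540554 × 931.494 = 50.3523 MeV
BE/A = 50.3523 MeV / 10 = 5.035 MeV/nucleon

5.035 MeV/nucleon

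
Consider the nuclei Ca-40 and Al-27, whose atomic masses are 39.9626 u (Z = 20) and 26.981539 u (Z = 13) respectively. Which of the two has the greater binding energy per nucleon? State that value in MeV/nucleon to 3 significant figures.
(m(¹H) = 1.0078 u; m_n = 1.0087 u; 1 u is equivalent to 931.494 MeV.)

Ca-40; 8.56 MeV/nucleon

Ca-40: Σm = 20(1.0078) + 20(1.0087) = 40.3300 u; Δm = 0.3674 u; E_B = 342.23 MeV; E_B/A = 8.556 MeV
Al-27: Σm = 13(1.0078) + 14(1.0087) = 27.2232 u; Δm = 0.241661 u; E_B = 225.11 MeV; E_B/A = 8.337 MeV
Ca-40 has the higher binding energy per nucleon, so it is the more tightly bound nucleus.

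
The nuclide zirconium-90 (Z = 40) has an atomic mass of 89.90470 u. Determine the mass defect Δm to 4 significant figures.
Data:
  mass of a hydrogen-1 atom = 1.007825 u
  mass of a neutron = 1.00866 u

0.8413 u

With 40 protons and 50 neutrons (A = 90):
Mass of separated nucleons = 40(1.007825) + 50(1.00866) = 40.313000 + 50.43300 = 90.746000 u
The mass defect is 90.746000 − 89.90470 = 0.841300 u.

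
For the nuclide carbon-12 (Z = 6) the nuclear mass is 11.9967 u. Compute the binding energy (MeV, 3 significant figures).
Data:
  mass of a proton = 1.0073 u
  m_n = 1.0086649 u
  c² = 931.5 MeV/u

92.3 MeV

With 6 protons and 6 neutrons (A = 12):
Σm = 6·m_p + 6·m_n = 6.0438 + 6.0519894 = 12.0957894 u
Δm = 12.0957894 − 11.9967 = 0.0990894 u
Binding energy = Δm·c² = 0.0990894 × 931.5 MeV/u = 92.3018 MeV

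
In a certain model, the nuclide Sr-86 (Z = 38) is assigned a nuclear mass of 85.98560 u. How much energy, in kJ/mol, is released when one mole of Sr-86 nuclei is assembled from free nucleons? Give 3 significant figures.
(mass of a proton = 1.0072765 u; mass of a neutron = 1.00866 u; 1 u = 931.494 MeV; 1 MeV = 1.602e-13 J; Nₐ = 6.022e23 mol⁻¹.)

6.35e+10 kJ/mol

The nucleus contains 38 protons and 86 − 38 = 48 neutrons.
Mass of separated nucleons = 38(1.0072765) + 48(1.00866) = 38.2765070 + 48.41568 = 86.6921870 u
The mass defect is 86.6921870 − 85.98560 = 0.7065870 u.
E_B = 0.7065870 × 931.494 = 658.182 MeV
Per nucleus in joules: 658.182 MeV × 1.602e-13 J/MeV = 1.0544e-10 J
Per mole: 1.0544e-10 J × 6.022e23 mol⁻¹ = 6.3496e+13 J/mol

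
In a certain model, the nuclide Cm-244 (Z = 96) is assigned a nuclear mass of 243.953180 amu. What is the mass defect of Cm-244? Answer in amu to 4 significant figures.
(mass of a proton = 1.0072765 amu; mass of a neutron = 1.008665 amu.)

2.028 amu

Mass of separated nucleons = 96(1.0072765) + 148(1.008665) = 96.6985440 + 149.282420 = 245.9809640 amu
Δm = 245.9809640 − 243.953180 = 2.0277840 amu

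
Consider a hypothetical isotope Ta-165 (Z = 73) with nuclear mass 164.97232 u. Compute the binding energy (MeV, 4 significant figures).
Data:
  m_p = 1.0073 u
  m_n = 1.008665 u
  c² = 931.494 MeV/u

With 73 protons and 92 neutrons (A = 165):
Mass of separated nucleons = 73(1.0073) + 92(1.008665) = 73.5329 + 92.797180 = 166.330080 u
The mass defect is 166.330080 − 164.97232 = 1.357760 u.
Converting to energy: 1.357760 u × 931.494 MeV/u = 1264.75 MeV

1265 MeV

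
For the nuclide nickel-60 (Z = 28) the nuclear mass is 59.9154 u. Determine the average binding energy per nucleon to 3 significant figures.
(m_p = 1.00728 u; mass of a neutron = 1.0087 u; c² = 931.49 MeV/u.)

8.80 MeV/nucleon

Total constituent mass: 28 × 1.00728 + 32 × 1.0087 = 60.48224 u
Δm = 60.48224 − 59.9154 = 0.56684 u
E_B = 0.56684 × 931.49 = 528.006 MeV
Dividing by A = 60 gives 8.800 MeV per nucleon.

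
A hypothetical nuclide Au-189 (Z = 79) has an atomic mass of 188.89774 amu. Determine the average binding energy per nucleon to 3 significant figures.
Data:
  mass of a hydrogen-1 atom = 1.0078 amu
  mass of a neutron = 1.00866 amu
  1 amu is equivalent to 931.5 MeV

Σm = 79·m(¹H) + 110·m_n = 79.6162 + 110.95260 = 190.56880 amu
Δm = 190.56880 − 188.89774 = 1.67106 amu
E_B = 1.67106 × 931.5 = 1556.59 MeV
BE/A = 1556.59 MeV / 189 = 8.236 MeV/nucleon

8.24 MeV/nucleon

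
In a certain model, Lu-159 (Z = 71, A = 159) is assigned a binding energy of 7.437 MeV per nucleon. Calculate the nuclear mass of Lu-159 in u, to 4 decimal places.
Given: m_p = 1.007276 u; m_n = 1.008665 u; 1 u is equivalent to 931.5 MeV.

Total binding energy = 159 × 7.437 = 1182.483 MeV
Mass defect = 1182.483 MeV / (931.5 MeV/u) = 1.269440 u
Constituent mass = 71(1.007276) + 88(1.008665) = 160.279116 u
Nuclear mass = 160.279116 − 1.269440 = 159.009676 u ≈ 159.0097 u (to 4 decimal places)

159.0097 u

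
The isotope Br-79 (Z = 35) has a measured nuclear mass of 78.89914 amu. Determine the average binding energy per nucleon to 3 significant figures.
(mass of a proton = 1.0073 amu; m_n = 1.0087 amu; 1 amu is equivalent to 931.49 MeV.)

Z = 35, so N = A − Z = 79 − 35 = 44.
Mass of separated nucleons = 35(1.0073) + 44(1.0087) = 35.2555 + 44.3828 = 79.6383 amu
Δm = 79.6383 − 78.89914 = 0.73916 amu
E_B = 0.73916 × 931.49 = 688.520 MeV
Dividing by A = 79 gives 8.715 MeV per nucleon.

8.72 MeV/nucleon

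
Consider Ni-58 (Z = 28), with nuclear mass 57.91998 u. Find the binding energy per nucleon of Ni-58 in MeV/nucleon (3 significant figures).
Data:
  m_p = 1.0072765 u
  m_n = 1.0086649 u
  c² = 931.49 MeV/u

With 28 protons and 30 neutrons (A = 58):
Σm = 28·m_p + 30·m_n = 28.2037420 + 30.2599470 = 58.4636890 u
Mass defect Δm = 58.4636890 − 57.91998 = 0.5437090 u
E_B = 0.5437090 × 931.49 = 506.459 MeV
Per nucleon: 506.459 / 58 = 8.732 MeV

8.73 MeV/nucleon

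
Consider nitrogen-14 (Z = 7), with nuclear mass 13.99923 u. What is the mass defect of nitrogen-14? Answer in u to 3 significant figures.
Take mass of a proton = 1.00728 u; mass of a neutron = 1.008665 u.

Z = 7, so N = A − Z = 14 − 7 = 7.
Mass of separated nucleons = 7(1.00728) + 7(1.008665) = 7.05096 + 7.060655 = 14.111615 u
The mass defect is 14.111615 − 13.99923 = 0.112385 u.

0.112 u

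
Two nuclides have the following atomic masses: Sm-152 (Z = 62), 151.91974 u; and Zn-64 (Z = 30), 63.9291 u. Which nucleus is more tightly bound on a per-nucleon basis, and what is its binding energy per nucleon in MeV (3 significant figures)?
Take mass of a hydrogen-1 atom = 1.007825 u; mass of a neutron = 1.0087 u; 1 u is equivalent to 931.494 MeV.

Sm-152: Σm = 62(1.007825) + 90(1.0087) = 153.268150 u; Δm = 1.348410 u; E_B = 1256.0 MeV; E_B/A = 8.263 MeV
Zn-64: Σm = 30(1.007825) + 34(1.0087) = 64.530550 u; Δm = 0.601450 u; E_B = 560.25 MeV; E_B/A = 8.754 MeV
Zn-64 has the higher binding energy per nucleon, so it is the more tightly bound nucleus.

Zn-64; 8.75 MeV/nucleon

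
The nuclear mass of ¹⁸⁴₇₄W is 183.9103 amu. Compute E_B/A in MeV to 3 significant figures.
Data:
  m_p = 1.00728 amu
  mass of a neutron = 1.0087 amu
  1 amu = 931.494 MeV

8.03 MeV/nucleon

Mass of separated nucleons = 74(1.00728) + 110(1.0087) = 74.53872 + 110.9570 = 185.49572 amu
Δm = 185.49572 − 183.9103 = 1.58542 amu
E_B = 1.58542 × 931.494 = 1476.81 MeV
Dividing by A = 184 gives 8.026 MeV per nucleon.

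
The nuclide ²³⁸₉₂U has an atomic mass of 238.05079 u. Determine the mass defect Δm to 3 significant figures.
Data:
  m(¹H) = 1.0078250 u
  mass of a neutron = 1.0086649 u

1.93 u

With 92 protons and 146 neutrons (A = 238):
Mass of separated nucleons = 92(1.0078250) + 146(1.0086649) = 92.7199000 + 147.2650754 = 239.9849754 u
Δm = 239.9849754 − 238.05079 = 1.9341854 u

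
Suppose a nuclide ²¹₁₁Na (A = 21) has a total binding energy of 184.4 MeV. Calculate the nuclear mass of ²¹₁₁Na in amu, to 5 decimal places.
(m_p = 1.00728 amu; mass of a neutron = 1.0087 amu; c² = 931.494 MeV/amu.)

20.96912 amu

Mass defect = 184.4 MeV / (931.494 MeV/amu) = 0.1979616 amu
Constituent mass = 11(1.00728) + 10(1.0087) = 21.16708 amu
Nuclear mass = 21.16708 − 0.1979616 = 20.9691184 amu ≈ 20.96912 amu (to 5 decimal places)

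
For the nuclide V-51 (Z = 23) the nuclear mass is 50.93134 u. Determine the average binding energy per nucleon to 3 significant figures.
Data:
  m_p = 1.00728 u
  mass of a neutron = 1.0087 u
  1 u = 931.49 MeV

Total constituent mass: 23 × 1.00728 + 28 × 1.0087 = 51.41104 u
Mass defect Δm = 51.41104 − 50.93134 = 0.47970 u
E_B = 0.47970 × 931.49 = 446.836 MeV
BE/A = 446.836 MeV / 51 = 8.761 MeV/nucleon

8.76 MeV/nucleon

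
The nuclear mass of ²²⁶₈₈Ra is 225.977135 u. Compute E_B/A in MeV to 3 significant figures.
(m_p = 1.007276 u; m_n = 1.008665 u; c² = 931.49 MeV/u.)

Mass of separated nucleons = 88(1.007276) + 138(1.008665) = 88.640288 + 139.195770 = 227.836058 u
Mass defect Δm = 227.836058 − 225.977135 = 1.858923 u
Converting to energy: 1.858923 u × 931.49 MeV/u = 1731.57 MeV
Per nucleon: 1731.57 / 226 = 7.662 MeV

7.66 MeV/nucleon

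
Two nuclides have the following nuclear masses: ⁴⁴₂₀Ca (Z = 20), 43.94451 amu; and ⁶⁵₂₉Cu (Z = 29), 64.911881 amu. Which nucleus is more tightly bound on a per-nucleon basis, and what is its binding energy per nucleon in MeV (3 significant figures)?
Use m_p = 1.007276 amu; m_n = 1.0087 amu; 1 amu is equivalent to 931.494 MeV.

⁴⁴₂₀Ca: Σm = 20(1.007276) + 24(1.0087) = 44.354320 amu; Δm = 0.409810 amu; E_B = 381.74 MeV; E_B/A = 8.676 MeV
⁶⁵₂₉Cu: Σm = 29(1.007276) + 36(1.0087) = 65.524204 amu; Δm = 0.612323 amu; E_B = 570.38 MeV; E_B/A = 8.775 MeV
⁶⁵₂₉Cu has the higher binding energy per nucleon, so it is the more tightly bound nucleus.

⁶⁵₂₉Cu; 8.78 MeV/nucleon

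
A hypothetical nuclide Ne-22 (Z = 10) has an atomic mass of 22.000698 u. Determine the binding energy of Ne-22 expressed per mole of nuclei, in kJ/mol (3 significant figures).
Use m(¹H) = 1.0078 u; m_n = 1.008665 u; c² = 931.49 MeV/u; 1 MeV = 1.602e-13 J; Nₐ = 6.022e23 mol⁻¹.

1.63e+10 kJ/mol

Total constituent mass: 10 × 1.0078 + 12 × 1.008665 = 22.181980 u
The mass defect is 22.181980 − 22.000698 = 0.181282 u.
Binding energy = Δm·c² = 0.181282 × 931.49 MeV/u = 168.862 MeV
Per nucleus in joules: 168.862 MeV × 1.602e-13 J/MeV = 2.7052e-11 J
Per mole: 2.7052e-11 J × 6.022e23 mol⁻¹ = 1.6291e+13 J/mol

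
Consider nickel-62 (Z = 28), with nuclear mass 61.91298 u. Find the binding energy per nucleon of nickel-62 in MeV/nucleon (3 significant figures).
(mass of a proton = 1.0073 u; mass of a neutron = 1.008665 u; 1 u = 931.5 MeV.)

8.80 MeV/nucleon

Mass of separated nucleons = 28(1.0073) + 34(1.008665) = 28.2044 + 34.294610 = 62.499010 u
Δm = 62.499010 − 61.91298 = 0.586030 u
Converting to energy: 0.586030 u × 931.5 MeV/u = 545.887 MeV
Dividing by A = 62 gives 8.8046 MeV per nucleon.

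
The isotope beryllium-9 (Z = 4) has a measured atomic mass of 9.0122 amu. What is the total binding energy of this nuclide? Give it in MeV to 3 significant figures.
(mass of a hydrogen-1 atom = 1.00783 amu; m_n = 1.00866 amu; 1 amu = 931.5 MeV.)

58.1 MeV

Mass of separated nucleons = 4(1.00783) + 5(1.00866) = 4.03132 + 5.04330 = 9.07462 amu
Mass defect Δm = 9.07462 − 9.0122 = 0.06242 amu
E_B = 0.06242 × 931.5 = 58.1442 MeV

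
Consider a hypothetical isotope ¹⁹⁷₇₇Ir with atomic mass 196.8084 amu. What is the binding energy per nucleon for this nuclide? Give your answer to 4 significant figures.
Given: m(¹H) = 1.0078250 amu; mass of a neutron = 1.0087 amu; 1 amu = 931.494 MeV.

8.691 MeV/nucleon

Σm = 77·m(¹H) + 120·m_n = 77.6025250 + 121.0440 = 198.6465250 amu
Δm = 198.6465250 − 196.8084 = 1.8381250 amu
Binding energy = Δm·c² = 1.8381250 × 931.494 MeV/amu = 1712.20 MeV
Dividing by A = 197 gives 8.691 MeV per nucleon.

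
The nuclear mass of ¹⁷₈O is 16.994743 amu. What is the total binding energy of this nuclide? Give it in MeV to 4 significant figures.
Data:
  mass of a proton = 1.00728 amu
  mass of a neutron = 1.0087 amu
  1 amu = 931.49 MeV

132.1 MeV

Z = 8, so N = A − Z = 17 − 8 = 9.
Total constituent mass: 8 × 1.00728 + 9 × 1.0087 = 17.13654 amu
Δm = 17.13654 − 16.994743 = 0.141797 amu
Converting to energy: 0.141797 amu × 931.49 MeV/amu = 132.082 MeV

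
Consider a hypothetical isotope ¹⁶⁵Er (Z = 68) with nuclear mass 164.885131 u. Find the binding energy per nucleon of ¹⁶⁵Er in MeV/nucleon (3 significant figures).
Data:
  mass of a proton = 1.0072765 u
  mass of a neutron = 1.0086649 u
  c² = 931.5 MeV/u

Mass of separated nucleons = 68(1.0072765) + 97(1.0086649) = 68.4948020 + 97.8404953 = 166.3352973 u
The mass defect is 166.3352973 − 164.885131 = 1.4501663 u.
Binding energy = Δm·c² = 1.4501663 × 931.5 MeV/u = 1350.83 MeV
Per nucleon: 1350.83 / 165 = 8.187 MeV

8.19 MeV/nucleon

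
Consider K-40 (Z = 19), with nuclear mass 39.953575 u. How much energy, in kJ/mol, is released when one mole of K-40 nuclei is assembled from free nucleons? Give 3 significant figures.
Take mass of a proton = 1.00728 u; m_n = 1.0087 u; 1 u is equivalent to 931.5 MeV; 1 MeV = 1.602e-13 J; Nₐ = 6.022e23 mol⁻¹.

Total constituent mass: 19 × 1.00728 + 21 × 1.0087 = 40.32102 u
The mass defect is 40.32102 − 39.953575 = 0.367445 u.
E_B = 0.367445 × 931.5 = 342.275 MeV
Per nucleus in joules: 342.275 MeV × 1.602e-13 J/MeV = 5.4832e-11 J
Per mole: 5.4832e-11 J × 6.022e23 mol⁻¹ = 3.3020e+13 J/mol

3.30e+10 kJ/mol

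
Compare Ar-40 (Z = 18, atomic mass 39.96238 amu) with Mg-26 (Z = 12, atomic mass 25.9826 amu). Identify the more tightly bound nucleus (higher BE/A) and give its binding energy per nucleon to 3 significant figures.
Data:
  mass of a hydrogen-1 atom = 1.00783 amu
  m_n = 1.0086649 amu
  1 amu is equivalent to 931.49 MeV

Ar-40; 8.60 MeV/nucleon

Ar-40: Σm = 18(1.00783) + 22(1.0086649) = 40.3315678 amu; Δm = 0.3691878 amu; E_B = 343.89 MeV; E_B/A = 8.597 MeV
Mg-26: Σm = 12(1.00783) + 14(1.0086649) = 26.2152686 amu; Δm = 0.2326686 amu; E_B = 216.73 MeV; E_B/A = 8.336 MeV
Ar-40 has the higher binding energy per nucleon, so it is the more tightly bound nucleus.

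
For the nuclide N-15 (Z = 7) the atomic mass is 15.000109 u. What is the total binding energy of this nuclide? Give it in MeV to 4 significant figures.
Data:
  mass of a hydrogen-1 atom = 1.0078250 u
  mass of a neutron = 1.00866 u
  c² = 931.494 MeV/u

115.5 MeV

With 7 protons and 8 neutrons (A = 15):
Total constituent mass: 7 × 1.0078250 + 8 × 1.00866 = 15.1240550 u
Mass defect Δm = 15.1240550 − 15.000109 = 0.1239460 u
Binding energy = Δm·c² = 0.1239460 × 931.494 MeV/u = 115.455 MeV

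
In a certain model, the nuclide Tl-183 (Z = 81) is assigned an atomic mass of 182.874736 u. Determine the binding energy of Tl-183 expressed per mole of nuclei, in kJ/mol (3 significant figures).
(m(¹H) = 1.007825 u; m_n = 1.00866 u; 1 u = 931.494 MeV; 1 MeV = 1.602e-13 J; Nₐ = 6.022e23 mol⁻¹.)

1.48e+11 kJ/mol

Total constituent mass: 81 × 1.007825 + 102 × 1.00866 = 184.517145 u
Δm = 184.517145 − 182.874736 = 1.642409 u
E_B = 1.642409 × 931.494 = 1529.89 MeV
Per nucleus in joules: 1529.89 MeV × 1.602e-13 J/MeV = 2.4509e-10 J
Per mole: 2.4509e-10 J × 6.022e23 mol⁻¹ = 1.4759e+14 J/mol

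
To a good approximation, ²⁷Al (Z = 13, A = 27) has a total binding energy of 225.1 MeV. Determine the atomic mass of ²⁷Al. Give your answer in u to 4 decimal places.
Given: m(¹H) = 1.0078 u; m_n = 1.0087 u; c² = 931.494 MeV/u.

Mass defect = 225.1 MeV / (931.494 MeV/u) = 0.241655 u
Constituent mass = 13(1.0078) + 14(1.0087) = 27.2232 u
Atomic mass = 27.2232 − 0.241655 = 26.981545 u ≈ 26.9815 u (to 4 decimal places)

26.9815 u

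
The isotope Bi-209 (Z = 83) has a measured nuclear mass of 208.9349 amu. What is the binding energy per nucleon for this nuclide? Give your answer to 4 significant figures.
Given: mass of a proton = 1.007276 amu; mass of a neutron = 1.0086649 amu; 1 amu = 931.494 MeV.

7.848 MeV/nucleon

Total constituent mass: 83 × 1.007276 + 126 × 1.0086649 = 210.6956854 amu
Δm = 210.6956854 − 208.9349 = 1.7607854 amu
E_B = 1.7607854 × 931.494 = 1640.16 MeV
Per nucleon: 1640.16 / 209 = 7.848 MeV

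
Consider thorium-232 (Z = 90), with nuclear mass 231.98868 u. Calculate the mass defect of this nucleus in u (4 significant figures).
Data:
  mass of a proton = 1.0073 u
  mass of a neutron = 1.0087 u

1.904 u

Mass of separated nucleons = 90(1.0073) + 142(1.0087) = 90.6570 + 143.2354 = 233.8924 u
Δm = 233.8924 − 231.98868 = 1.90372 u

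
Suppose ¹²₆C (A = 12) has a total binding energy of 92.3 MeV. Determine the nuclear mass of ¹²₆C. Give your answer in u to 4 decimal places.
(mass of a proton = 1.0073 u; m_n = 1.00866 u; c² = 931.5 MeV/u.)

Mass defect = 92.3 MeV / (931.5 MeV/u) = 0.099087 u
Constituent mass = 6(1.0073) + 6(1.00866) = 12.09576 u
Nuclear mass = 12.09576 − 0.099087 = 11.996673 u ≈ 11.9967 u (to 4 decimal places)

11.9967 u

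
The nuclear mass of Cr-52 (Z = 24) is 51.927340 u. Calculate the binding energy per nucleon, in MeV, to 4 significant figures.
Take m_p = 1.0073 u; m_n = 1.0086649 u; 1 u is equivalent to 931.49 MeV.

8.786 MeV/nucleon

With 24 protons and 28 neutrons (A = 52):
Σm = 24·m_p + 28·m_n = 24.1752 + 28.2426172 = 52.4178172 u
The mass defect is 52.4178172 − 51.927340 = 0.4904772 u.
Converting to energy: 0.4904772 u × 931.49 MeV/u = 456.875 MeV
BE/A = 456.875 MeV / 52 = 8.786 MeV/nucleon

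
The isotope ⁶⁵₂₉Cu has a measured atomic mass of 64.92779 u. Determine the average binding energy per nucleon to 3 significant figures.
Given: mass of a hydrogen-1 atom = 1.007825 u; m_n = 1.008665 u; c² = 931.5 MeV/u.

With 29 protons and 36 neutrons (A = 65):
Σm = 29·m(¹H) + 36·m_n = 29.226925 + 36.311940 = 65.538865 u
Mass defect Δm = 65.538865 − 64.92779 = 0.611075 u
Converting to energy: 0.611075 u × 931.5 MeV/u = 569.216 MeV
Dividing by A = 65 gives 8.757 MeV per nucleon.

8.76 MeV/nucleon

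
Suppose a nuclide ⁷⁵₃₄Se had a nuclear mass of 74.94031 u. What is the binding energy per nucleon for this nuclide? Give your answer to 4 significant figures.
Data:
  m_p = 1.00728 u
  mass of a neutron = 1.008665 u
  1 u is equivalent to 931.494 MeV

8.228 MeV/nucleon

Σm = 34·m_p + 41·m_n = 34.24752 + 41.355265 = 75.602785 u
Mass defect Δm = 75.602785 − 74.94031 = 0.662475 u
E_B = 0.662475 × 931.494 = 617.091 MeV
Per nucleon: 617.091 / 75 = 8.228 MeV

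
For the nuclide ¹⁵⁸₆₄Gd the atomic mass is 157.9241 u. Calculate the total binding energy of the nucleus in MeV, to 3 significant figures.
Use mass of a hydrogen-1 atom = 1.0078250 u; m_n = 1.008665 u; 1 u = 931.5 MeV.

1300 MeV

The nucleus contains 64 protons and 158 − 64 = 94 neutrons.
Total constituent mass: 64 × 1.0078250 + 94 × 1.008665 = 159.3153100 u
Δm = 159.3153100 − 157.9241 = 1.3912100 u
Binding energy = Δm·c² = 1.3912100 × 931.5 MeV/u = 1295.91 MeV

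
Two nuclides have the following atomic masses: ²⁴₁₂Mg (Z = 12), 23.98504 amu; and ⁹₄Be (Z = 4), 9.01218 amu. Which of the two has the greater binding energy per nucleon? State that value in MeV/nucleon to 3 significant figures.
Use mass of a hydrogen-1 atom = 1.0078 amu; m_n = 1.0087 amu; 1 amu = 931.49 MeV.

²⁴₁₂Mg; 8.27 MeV/nucleon

²⁴₁₂Mg: Σm = 12(1.0078) + 12(1.0087) = 24.1980 amu; Δm = 0.21296 amu; E_B = 198.37 MeV; E_B/A = 8.265 MeV
⁹₄Be: Σm = 4(1.0078) + 5(1.0087) = 9.0747 amu; Δm = 0.06252 amu; E_B = 58.237 MeV; E_B/A = 6.471 MeV
²⁴₁₂Mg has the higher binding energy per nucleon, so it is the more tightly bound nucleus.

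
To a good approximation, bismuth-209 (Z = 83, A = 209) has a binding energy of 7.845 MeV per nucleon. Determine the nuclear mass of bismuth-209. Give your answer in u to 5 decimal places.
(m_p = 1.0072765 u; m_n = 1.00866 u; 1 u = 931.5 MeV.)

208.93493 u

Total binding energy = 209 × 7.845 = 1639.605 MeV
Mass defect = 1639.605 MeV / (931.5 MeV/u) = 1.7601771 u
Constituent mass = 83(1.0072765) + 126(1.00866) = 210.6951095 u
Nuclear mass = 210.6951095 − 1.7601771 = 208.9349324 u ≈ 208.93493 u (to 5 decimal places)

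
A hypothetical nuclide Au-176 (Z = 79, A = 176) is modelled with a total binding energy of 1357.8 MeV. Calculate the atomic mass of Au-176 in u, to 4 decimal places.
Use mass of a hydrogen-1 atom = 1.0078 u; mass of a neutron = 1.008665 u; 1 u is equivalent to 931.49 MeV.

175.9990 u

Mass defect = 1357.8 MeV / (931.49 MeV/u) = 1.457665 u
Constituent mass = 79(1.0078) + 97(1.008665) = 177.456705 u
Atomic mass = 177.456705 − 1.457665 = 175.999040 u ≈ 175.9990 u (to 4 decimal places)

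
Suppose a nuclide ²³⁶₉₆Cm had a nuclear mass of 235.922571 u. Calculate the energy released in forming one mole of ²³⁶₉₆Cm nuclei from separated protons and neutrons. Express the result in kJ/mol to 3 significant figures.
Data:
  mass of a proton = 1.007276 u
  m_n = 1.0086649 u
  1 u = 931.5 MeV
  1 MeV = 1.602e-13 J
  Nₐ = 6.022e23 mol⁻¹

1.79e+11 kJ/mol

Mass of separated nucleons = 96(1.007276) + 140(1.0086649) = 96.698496 + 141.2130860 = 237.9115820 u
Δm = 237.9115820 − 235.922571 = 1.9890110 u
Binding energy = Δm·c² = 1.9890110 × 931.5 MeV/u = 1852.76 MeV
Per nucleus in joules: 1852.76 MeV × 1.602e-13 J/MeV = 2.9681e-10 J
Per mole: 2.9681e-10 J × 6.022e23 mol⁻¹ = 1.7874e+14 J/mol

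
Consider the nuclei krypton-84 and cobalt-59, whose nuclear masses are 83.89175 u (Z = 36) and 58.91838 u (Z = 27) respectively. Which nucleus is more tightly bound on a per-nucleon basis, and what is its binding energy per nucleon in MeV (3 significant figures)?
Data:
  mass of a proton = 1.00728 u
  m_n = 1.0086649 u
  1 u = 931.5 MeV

cobalt-59; 8.77 MeV/nucleon

krypton-84: Σm = 36(1.00728) + 48(1.0086649) = 84.6779952 u; Δm = 0.7862452 u; E_B = 732.39 MeV; E_B/A = 8.719 MeV
cobalt-59: Σm = 27(1.00728) + 32(1.0086649) = 59.4738368 u; Δm = 0.5554568 u; E_B = 517.41 MeV; E_B/A = 8.770 MeV
cobalt-59 has the higher binding energy per nucleon, so it is the more tightly bound nucleus.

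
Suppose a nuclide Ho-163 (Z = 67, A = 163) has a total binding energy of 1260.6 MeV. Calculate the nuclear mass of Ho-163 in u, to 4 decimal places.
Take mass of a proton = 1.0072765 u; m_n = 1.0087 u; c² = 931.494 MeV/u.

162.9694 u

Mass defect = 1260.6 MeV / (931.494 MeV/u) = 1.353310 u
Constituent mass = 67(1.0072765) + 96(1.0087) = 164.3227255 u
Nuclear mass = 164.3227255 − 1.353310 = 162.9694155 u ≈ 162.9694 u (to 4 decimal places)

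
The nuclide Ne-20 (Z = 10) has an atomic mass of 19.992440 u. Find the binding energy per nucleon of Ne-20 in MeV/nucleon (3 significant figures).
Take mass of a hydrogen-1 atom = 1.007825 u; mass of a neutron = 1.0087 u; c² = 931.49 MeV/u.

Σm = 10·m(¹H) + 10·m_n = 10.078250 + 10.0870 = 20.165250 u
The mass defect is 20.165250 − 19.992440 = 0.172810 u.
Binding energy = Δm·c² = 0.172810 × 931.49 MeV/u = 160.971 MeV
Per nucleon: 160.971 / 20 = 8.049 MeV

8.05 MeV/nucleon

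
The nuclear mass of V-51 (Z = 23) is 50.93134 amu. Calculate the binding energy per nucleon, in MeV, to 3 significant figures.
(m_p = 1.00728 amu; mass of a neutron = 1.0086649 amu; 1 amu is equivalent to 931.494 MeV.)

The nucleus contains 23 protons and 51 − 23 = 28 neutrons.
Total constituent mass: 23 × 1.00728 + 28 × 1.0086649 = 51.4100572 amu
Mass defect Δm = 51.4100572 − 50.93134 = 0.4787172 amu
E_B = 0.4787172 × 931.494 = 445.922 MeV
Per nucleon: 445.922 / 51 = 8.744 MeV

8.74 MeV/nucleon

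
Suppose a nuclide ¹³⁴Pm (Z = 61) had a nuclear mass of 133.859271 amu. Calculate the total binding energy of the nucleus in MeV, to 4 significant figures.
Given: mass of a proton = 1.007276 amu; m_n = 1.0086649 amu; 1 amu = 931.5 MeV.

Mass of separated nucleons = 61(1.007276) + 73(1.0086649) = 61.443836 + 73.6325377 = 135.0763737 amu
Mass defect Δm = 135.0763737 − 133.859271 = 1.2171027 amu
E_B = 1.2171027 × 931.5 = 1133.73 MeV

1134 MeV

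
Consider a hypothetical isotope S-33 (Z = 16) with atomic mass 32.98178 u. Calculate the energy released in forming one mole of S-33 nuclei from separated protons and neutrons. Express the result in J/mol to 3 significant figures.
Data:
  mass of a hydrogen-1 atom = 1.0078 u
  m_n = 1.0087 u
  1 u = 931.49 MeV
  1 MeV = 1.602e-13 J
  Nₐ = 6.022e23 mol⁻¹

Total constituent mass: 16 × 1.0078 + 17 × 1.0087 = 33.2727 u
Mass defect Δm = 33.2727 − 32.98178 = 0.29092 u
Binding energy = Δm·c² = 0.29092 × 931.49 MeV/u = 270.989 MeV
Per nucleus in joules: 270.989 MeV × 1.602e-13 J/MeV = 4.3412e-11 J
Per mole: 4.3412e-11 J × 6.022e23 mol⁻¹ = 2.6143e+13 J/mol

2.61e+13 J/mol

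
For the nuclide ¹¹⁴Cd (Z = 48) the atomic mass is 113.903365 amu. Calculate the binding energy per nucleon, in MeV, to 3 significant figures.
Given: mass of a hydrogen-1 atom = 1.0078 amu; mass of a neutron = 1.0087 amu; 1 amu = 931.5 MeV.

Total constituent mass: 48 × 1.0078 + 66 × 1.0087 = 114.9486 amu
The mass defect is 114.9486 − 113.903365 = 1.045235 amu.
Converting to energy: 1.045235 amu × 931.5 MeV/amu = 973.636 MeV
BE/A = 973.636 MeV / 114 = 8.541 MeV/nucleon

8.54 MeV/nucleon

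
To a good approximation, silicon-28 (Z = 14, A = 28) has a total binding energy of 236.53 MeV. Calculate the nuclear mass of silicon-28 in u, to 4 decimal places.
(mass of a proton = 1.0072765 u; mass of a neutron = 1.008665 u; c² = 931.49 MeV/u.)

27.9693 u

Mass defect = 236.53 MeV / (931.49 MeV/u) = 0.253927 u
Constituent mass = 14(1.0072765) + 14(1.008665) = 28.2231810 u
Nuclear mass = 28.2231810 − 0.253927 = 27.9692540 u ≈ 27.9693 u (to 4 decimal places)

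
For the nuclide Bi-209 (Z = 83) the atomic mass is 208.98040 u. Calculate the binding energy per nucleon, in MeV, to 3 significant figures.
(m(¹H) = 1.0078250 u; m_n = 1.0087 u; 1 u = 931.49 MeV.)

7.87 MeV/nucleon

The nucleus contains 83 protons and 209 − 83 = 126 neutrons.
Σm = 83·m(¹H) + 126·m_n = 83.6494750 + 127.0962 = 210.7456750 u
Mass defect Δm = 210.7456750 − 208.98040 = 1.7652750 u
Converting to energy: 1.7652750 u × 931.49 MeV/u = 1644.34 MeV
Per nucleon: 1644.34 / 209 = 7.868 MeV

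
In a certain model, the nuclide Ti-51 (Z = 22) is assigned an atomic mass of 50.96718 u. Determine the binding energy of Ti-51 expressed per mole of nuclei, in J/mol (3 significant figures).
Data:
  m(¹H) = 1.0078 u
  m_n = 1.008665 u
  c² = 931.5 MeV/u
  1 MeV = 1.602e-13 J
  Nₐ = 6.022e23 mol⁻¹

Σm = 22·m(¹H) + 29·m_n = 22.1716 + 29.251285 = 51.422885 u
Mass defect Δm = 51.422885 − 50.96718 = 0.455705 u
E_B = 0.455705 × 931.5 = 424.489 MeV
Per nucleus in joules: 424.489 MeV × 1.602e-13 J/MeV = 6.8003e-11 J
Per mole: 6.8003e-11 J × 6.022e23 mol⁻¹ = 4.0951e+13 J/mol

4.10e+13 J/mol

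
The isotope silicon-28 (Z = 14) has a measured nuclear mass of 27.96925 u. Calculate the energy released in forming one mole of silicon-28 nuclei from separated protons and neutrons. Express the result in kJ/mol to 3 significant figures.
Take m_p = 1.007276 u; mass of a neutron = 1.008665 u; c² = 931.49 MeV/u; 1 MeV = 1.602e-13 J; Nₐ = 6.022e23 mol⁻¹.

2.28e+10 kJ/mol

Z = 14, so N = A − Z = 28 − 14 = 14.
Total constituent mass: 14 × 1.007276 + 14 × 1.008665 = 28.223174 u
Mass defect Δm = 28.223174 − 27.96925 = 0.253924 u
E_B = 0.253924 × 931.49 = 236.528 MeV
Per nucleus in joules: 236.528 MeV × 1.602e-13 J/MeV = 3.7892e-11 J
Per mole: 3.7892e-11 J × 6.022e23 mol⁻¹ = 2.2819e+13 J/mol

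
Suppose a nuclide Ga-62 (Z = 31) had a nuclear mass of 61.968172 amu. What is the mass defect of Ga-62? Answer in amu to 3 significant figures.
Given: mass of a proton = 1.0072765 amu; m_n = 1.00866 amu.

With 31 protons and 31 neutrons (A = 62):
Σm = 31·m_p + 31·m_n = 31.2255715 + 31.26846 = 62.4940315 amu
Mass defect Δm = 62.4940315 − 61.968172 = 0.5258595 amu

0.526 amu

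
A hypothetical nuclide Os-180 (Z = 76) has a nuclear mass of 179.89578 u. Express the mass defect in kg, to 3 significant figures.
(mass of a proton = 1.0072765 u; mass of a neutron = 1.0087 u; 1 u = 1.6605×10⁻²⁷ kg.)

Total constituent mass: 76 × 1.0072765 + 104 × 1.0087 = 181.4578140 u
Δm = 181.4578140 − 179.89578 = 1.5620340 u
In SI units: 1.5620340 u × 1.6605×10⁻²⁷ kg/u = 2.5938e-27 kg

2.59e-27 kg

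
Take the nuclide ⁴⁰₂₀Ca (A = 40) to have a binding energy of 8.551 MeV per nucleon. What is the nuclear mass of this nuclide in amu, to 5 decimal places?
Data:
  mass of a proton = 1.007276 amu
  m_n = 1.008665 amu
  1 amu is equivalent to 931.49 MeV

Total binding energy = 40 × 8.551 = 342.040 MeV
Mass defect = 342.040 MeV / (931.49 MeV/amu) = 0.3671966 amu
Constituent mass = 20(1.007276) + 20(1.008665) = 40.318820 amu
Nuclear mass = 40.318820 − 0.3671966 = 39.9516234 amu ≈ 39.95162 amu (to 5 decimal places)

39.95162 amu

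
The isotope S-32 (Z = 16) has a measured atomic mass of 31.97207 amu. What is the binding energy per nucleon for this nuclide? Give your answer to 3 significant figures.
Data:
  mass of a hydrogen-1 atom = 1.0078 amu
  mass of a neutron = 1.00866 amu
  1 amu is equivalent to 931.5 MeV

8.48 MeV/nucleon

Z = 16, so N = A − Z = 32 − 16 = 16.
Σm = 16·m(¹H) + 16·m_n = 16.1248 + 16.13856 = 32.26336 amu
Mass defect Δm = 32.26336 − 31.97207 = 0.29129 amu
Converting to energy: 0.29129 amu × 931.5 MeV/amu = 271.337 MeV
BE/A = 271.337 MeV / 32 = 8.479 MeV/nucleon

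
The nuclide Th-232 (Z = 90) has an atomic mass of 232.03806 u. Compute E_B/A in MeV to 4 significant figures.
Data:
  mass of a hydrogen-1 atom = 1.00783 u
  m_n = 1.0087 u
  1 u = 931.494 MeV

The nucleus contains 90 protons and 232 − 90 = 142 neutrons.
Mass of separated nucleons = 90(1.00783) + 142(1.0087) = 90.70470 + 143.2354 = 233.94010 u
Δm = 233.94010 − 232.03806 = 1.90204 u
E_B = 1.90204 × 931.494 = 1771.74 MeV
Dividing by A = 232 gives 7.637 MeV per nucleon.

7.637 MeV/nucleon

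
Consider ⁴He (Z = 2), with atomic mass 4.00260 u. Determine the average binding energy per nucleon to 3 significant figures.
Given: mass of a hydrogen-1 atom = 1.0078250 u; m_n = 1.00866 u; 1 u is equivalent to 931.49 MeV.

7.07 MeV/nucleon

With 2 protons and 2 neutrons (A = 4):
Total constituent mass: 2 × 1.0078250 + 2 × 1.00866 = 4.0329700 u
Mass defect Δm = 4.0329700 − 4.00260 = 0.0303700 u
E_B = 0.0303700 × 931.49 = 28.2894 MeV
Per nucleon: 28.2894 / 4 = 7.072 MeV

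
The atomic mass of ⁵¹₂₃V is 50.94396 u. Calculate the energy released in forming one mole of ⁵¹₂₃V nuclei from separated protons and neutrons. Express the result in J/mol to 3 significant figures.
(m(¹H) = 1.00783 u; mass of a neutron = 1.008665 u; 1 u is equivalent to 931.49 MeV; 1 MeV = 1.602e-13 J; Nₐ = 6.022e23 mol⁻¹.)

4.30e+13 J/mol

Total constituent mass: 23 × 1.00783 + 28 × 1.008665 = 51.422710 u
The mass defect is 51.422710 − 50.94396 = 0.478750 u.
E_B = 0.478750 × 931.49 = 445.951 MeV
Per nucleus in joules: 445.951 MeV × 1.602e-13 J/MeV = 7.1441e-11 J
Per mole: 7.1441e-11 J × 6.022e23 mol⁻¹ = 4.3022e+13 J/mol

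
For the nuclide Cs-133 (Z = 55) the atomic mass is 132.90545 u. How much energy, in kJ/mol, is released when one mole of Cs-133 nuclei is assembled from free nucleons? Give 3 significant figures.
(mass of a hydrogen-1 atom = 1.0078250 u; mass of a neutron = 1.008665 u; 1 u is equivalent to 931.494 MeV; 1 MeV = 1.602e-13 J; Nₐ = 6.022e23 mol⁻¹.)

1.08e+11 kJ/mol

Σm = 55·m(¹H) + 78·m_n = 55.4303750 + 78.675870 = 134.1062450 u
Mass defect Δm = 134.1062450 − 132.90545 = 1.2007950 u
Converting to energy: 1.2007950 u × 931.494 MeV/u = 1118.53 MeV
Per nucleus in joules: 1118.53 MeV × 1.602e-13 J/MeV = 1.7919e-10 J
Per mole: 1.7919e-10 J × 6.022e23 mol⁻¹ = 1.0791e+14 J/mol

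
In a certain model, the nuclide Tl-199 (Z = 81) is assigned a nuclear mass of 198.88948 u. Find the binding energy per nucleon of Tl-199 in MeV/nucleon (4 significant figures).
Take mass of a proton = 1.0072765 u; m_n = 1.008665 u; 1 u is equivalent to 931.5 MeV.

8.062 MeV/nucleon

The nucleus contains 81 protons and 199 − 81 = 118 neutrons.
Σm = 81·m_p + 118·m_n = 81.5893965 + 119.022470 = 200.6118665 u
Δm = 200.6118665 − 198.88948 = 1.7223865 u
E_B = 1.7223865 × 931.5 = 1604.40 MeV
BE/A = 1604.40 MeV / 199 = 8.062 MeV/nucleon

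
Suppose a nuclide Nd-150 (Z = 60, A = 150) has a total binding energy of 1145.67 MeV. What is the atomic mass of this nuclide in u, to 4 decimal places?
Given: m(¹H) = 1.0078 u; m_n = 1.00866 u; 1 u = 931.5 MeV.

Mass defect = 1145.67 MeV / (931.5 MeV/u) = 1.229919 u
Constituent mass = 60(1.0078) + 90(1.00866) = 151.24740 u
Atomic mass = 151.24740 − 1.229919 = 150.017481 u ≈ 150.0175 u (to 4 decimal places)

150.0175 u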